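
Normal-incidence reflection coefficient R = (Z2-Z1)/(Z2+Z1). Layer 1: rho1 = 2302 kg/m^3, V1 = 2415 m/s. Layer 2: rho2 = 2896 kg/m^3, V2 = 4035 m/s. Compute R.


Z1 = 2302 * 2415 = 5559330
Z2 = 2896 * 4035 = 11685360
R = (11685360 - 5559330) / (11685360 + 5559330) = 6126030 / 17244690 = 0.3552

0.3552


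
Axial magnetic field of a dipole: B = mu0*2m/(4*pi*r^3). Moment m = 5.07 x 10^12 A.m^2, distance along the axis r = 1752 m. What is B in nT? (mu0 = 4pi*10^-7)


m = 5.07 x 10^12 = 5070000000000 A.m^2
2m = 10140000000000 A.m^2
r^3 = 1752^3 = 5377771008
B = (4pi*10^-7) * 10140000000000 / (4*pi * 5377771008) * 1e9
= 12742299.80296 / 67579063565.68 * 1e9
= 188553.9564 nT

188553.9564


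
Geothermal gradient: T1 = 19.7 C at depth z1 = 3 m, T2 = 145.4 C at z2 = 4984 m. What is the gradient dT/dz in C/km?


dT = 145.4 - 19.7 = 125.7 C
dz = 4984 - 3 = 4981 m
gradient = dT/dz * 1000 = 125.7/4981 * 1000 = 25.2359 C/km

25.2359


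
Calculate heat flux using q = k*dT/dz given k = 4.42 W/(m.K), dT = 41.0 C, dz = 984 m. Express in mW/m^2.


q = k * dT / dz * 1000
= 4.42 * 41.0 / 984 * 1000
= 0.184167 * 1000
= 184.1667 mW/m^2

184.1667


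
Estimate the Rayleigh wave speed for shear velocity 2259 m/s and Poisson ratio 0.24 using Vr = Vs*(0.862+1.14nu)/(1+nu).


Numerator factor = 0.862 + 1.14*0.24 = 1.1356
Denominator = 1 + 0.24 = 1.24
Vr = 2259 * 1.1356 / 1.24 = 2068.81 m/s

2068.81


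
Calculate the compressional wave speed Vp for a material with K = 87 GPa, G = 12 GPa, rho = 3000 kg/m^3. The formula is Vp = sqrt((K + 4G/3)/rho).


First compute the effective modulus:
K + 4G/3 = 87e9 + 4*12e9/3 = 103000000000.0 Pa
Then divide by density:
103000000000.0 / 3000 = 34333333.3333 Pa/(kg/m^3)
Take the square root:
Vp = sqrt(34333333.3333) = 5859.47 m/s

5859.47


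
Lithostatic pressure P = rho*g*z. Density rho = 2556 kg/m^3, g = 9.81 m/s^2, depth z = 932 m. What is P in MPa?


P = rho * g * z / 1e6
= 2556 * 9.81 * 932 / 1e6
= 23369303.52 / 1e6
= 23.3693 MPa

23.3693


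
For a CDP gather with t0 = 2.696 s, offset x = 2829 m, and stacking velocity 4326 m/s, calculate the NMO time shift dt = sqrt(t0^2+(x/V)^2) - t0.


x/Vnmo = 2829/4326 = 0.653953
(x/Vnmo)^2 = 0.427654
t0^2 = 7.268416
sqrt(7.268416 + 0.427654) = 2.774179
dt = 2.774179 - 2.696 = 0.078179

0.078179


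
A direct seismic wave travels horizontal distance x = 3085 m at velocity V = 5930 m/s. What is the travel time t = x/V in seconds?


t = x / V
= 3085 / 5930
= 0.5202 s

0.5202


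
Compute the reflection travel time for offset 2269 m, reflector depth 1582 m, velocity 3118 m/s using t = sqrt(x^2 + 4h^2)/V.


x^2 + 4h^2 = 2269^2 + 4*1582^2 = 5148361 + 10010896 = 15159257
sqrt(15159257) = 3893.4891
t = 3893.4891 / 3118 = 1.2487 s

1.2487


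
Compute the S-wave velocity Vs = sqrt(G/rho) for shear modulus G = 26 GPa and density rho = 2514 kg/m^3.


Convert G to Pa: G = 26e9 Pa
Compute G/rho = 26e9 / 2514 = 10342084.3278
Vs = sqrt(10342084.3278) = 3215.91 m/s

3215.91


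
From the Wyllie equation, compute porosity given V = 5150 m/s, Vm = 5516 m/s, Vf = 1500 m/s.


1/V - 1/Vm = 1/5150 - 1/5516 = 1.288e-05
1/Vf - 1/Vm = 1/1500 - 1/5516 = 0.00048538
phi = 1.288e-05 / 0.00048538 = 0.0265

0.0265


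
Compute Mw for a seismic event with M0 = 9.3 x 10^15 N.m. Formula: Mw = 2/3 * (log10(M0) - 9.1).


log10(M0) = log10(9.3 x 10^15) = 15.9685
Mw = 2/3 * (15.9685 - 9.1)
= 2/3 * 6.8685
= 4.58

4.58


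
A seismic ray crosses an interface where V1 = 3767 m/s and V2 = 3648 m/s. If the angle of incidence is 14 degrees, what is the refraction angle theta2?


sin(theta1) = sin(14 deg) = 0.241922
sin(theta2) = V2/V1 * sin(theta1) = 3648/3767 * 0.241922 = 0.23428
theta2 = arcsin(0.23428) = 13.5492 degrees

13.5492


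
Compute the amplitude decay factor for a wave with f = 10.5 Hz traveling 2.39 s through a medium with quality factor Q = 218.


pi*f*t/Q = pi*10.5*2.39/218 = 0.361643
A/A0 = exp(-0.361643) = 0.696531

0.696531


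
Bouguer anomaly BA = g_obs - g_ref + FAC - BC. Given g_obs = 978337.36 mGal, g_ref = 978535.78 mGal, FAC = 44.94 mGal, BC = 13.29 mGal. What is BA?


BA = g_obs - g_ref + FAC - BC
= 978337.36 - 978535.78 + 44.94 - 13.29
= -166.77 mGal

-166.77


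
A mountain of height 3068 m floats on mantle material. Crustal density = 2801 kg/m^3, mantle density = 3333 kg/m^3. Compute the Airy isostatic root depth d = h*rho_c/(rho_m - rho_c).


rho_m - rho_c = 3333 - 2801 = 532
d = 3068 * 2801 / 532
= 8593468 / 532
= 16153.14 m

16153.14


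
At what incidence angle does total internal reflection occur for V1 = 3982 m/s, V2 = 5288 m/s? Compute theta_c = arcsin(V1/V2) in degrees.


V1/V2 = 3982/5288 = 0.753026
theta_c = arcsin(0.753026) = 48.8532 degrees

48.8532


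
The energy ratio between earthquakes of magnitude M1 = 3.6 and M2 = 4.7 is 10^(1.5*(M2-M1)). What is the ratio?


M2 - M1 = 4.7 - 3.6 = 1.1
1.5 * 1.1 = 1.65
ratio = 10^1.65 = 44.67

44.67


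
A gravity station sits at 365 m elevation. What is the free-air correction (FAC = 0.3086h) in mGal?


FAC = 0.3086 * h
= 0.3086 * 365
= 112.639 mGal

112.639


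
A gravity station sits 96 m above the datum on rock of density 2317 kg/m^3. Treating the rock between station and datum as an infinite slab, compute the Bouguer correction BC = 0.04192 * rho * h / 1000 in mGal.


BC = 0.04192 * rho * h / 1000
= 0.04192 * 2317 * 96 / 1000
= 9.3243 mGal

9.3243


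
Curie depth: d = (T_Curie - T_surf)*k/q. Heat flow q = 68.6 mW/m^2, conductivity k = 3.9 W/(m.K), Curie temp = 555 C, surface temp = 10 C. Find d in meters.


T_Curie - T_surf = 555 - 10 = 545 C
Convert q to W/m^2: 68.6 mW/m^2 = 0.0686 W/m^2
d = 545 * 3.9 / 0.0686 = 30983.97 m

30983.97


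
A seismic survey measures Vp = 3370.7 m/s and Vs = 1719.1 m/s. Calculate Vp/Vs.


Vp/Vs = 3370.7 / 1719.1
= 1.9607

1.9607


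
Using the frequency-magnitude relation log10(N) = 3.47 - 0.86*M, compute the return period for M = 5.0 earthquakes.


log10(N) = 3.47 - 0.86*5.0 = -0.83
N = 10^-0.83 = 0.147911
T = 1/N = 1/0.147911 = 6.7608 years

6.7608


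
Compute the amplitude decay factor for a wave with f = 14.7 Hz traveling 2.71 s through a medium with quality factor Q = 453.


pi*f*t/Q = pi*14.7*2.71/453 = 0.276273
A/A0 = exp(-0.276273) = 0.758606

0.758606


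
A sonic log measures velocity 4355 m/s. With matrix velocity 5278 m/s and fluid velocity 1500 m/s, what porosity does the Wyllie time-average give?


1/V - 1/Vm = 1/4355 - 1/5278 = 4.016e-05
1/Vf - 1/Vm = 1/1500 - 1/5278 = 0.0004772
phi = 4.016e-05 / 0.0004772 = 0.0841

0.0841


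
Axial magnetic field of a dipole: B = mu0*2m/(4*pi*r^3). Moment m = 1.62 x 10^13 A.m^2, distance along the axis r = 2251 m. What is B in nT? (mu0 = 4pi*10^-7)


m = 1.62 x 10^13 = 16200000000000 A.m^2
2m = 32400000000000 A.m^2
r^3 = 2251^3 = 11405819251
B = (4pi*10^-7) * 32400000000000 / (4*pi * 11405819251) * 1e9
= 40715040.790524 / 143329751868.46 * 1e9
= 284065.5221 nT

284065.5221


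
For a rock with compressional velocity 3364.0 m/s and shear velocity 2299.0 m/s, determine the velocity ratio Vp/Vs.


Vp/Vs = 3364.0 / 2299.0
= 1.4632

1.4632


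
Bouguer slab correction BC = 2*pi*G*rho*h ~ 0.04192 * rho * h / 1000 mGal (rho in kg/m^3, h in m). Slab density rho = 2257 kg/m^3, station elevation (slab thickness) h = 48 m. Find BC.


BC = 0.04192 * rho * h / 1000
= 0.04192 * 2257 * 48 / 1000
= 4.5414 mGal

4.5414


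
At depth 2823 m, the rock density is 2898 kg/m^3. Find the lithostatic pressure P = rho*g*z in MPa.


P = rho * g * z / 1e6
= 2898 * 9.81 * 2823 / 1e6
= 80256139.74 / 1e6
= 80.2561 MPa

80.2561


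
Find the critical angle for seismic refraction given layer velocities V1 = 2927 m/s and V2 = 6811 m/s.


V1/V2 = 2927/6811 = 0.429746
theta_c = arcsin(0.429746) = 25.4514 degrees

25.4514


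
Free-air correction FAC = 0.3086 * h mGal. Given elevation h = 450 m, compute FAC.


FAC = 0.3086 * h
= 0.3086 * 450
= 138.87 mGal

138.87


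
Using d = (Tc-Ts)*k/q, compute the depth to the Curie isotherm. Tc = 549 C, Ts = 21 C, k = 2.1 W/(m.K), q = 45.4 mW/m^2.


T_Curie - T_surf = 549 - 21 = 528 C
Convert q to W/m^2: 45.4 mW/m^2 = 0.0454 W/m^2
d = 528 * 2.1 / 0.0454 = 24422.91 m

24422.91


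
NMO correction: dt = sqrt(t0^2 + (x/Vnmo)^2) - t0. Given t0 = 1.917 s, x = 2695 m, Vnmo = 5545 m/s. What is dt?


x/Vnmo = 2695/5545 = 0.486023
(x/Vnmo)^2 = 0.236219
t0^2 = 3.674889
sqrt(3.674889 + 0.236219) = 1.977652
dt = 1.977652 - 1.917 = 0.060652

0.060652


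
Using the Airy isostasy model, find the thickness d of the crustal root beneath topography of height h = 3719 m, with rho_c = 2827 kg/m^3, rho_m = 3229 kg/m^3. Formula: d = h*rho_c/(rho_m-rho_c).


rho_m - rho_c = 3229 - 2827 = 402
d = 3719 * 2827 / 402
= 10513613 / 402
= 26153.27 m

26153.27


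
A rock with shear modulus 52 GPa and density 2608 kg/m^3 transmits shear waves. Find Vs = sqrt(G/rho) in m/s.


Convert G to Pa: G = 52e9 Pa
Compute G/rho = 52e9 / 2608 = 19938650.3067
Vs = sqrt(19938650.3067) = 4465.27 m/s

4465.27


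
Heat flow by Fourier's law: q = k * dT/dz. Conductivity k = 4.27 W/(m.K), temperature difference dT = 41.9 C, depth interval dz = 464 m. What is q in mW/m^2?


q = k * dT / dz * 1000
= 4.27 * 41.9 / 464 * 1000
= 0.385588 * 1000
= 385.5884 mW/m^2

385.5884


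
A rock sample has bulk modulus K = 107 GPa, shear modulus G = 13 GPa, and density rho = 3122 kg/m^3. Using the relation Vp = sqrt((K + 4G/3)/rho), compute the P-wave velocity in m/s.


First compute the effective modulus:
K + 4G/3 = 107e9 + 4*13e9/3 = 124333333333.33 Pa
Then divide by density:
124333333333.33 / 3122 = 39824898.5693 Pa/(kg/m^3)
Take the square root:
Vp = sqrt(39824898.5693) = 6310.7 m/s

6310.7


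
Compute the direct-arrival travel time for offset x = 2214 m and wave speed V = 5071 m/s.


t = x / V
= 2214 / 5071
= 0.4366 s

0.4366


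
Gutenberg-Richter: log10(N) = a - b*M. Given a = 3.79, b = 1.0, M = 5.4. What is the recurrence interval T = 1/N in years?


log10(N) = 3.79 - 1.0*5.4 = -1.61
N = 10^-1.61 = 0.024547
T = 1/N = 1/0.024547 = 40.738 years

40.738


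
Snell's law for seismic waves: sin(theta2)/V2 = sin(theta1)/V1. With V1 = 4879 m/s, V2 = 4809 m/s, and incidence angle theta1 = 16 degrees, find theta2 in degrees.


sin(theta1) = sin(16 deg) = 0.275637
sin(theta2) = V2/V1 * sin(theta1) = 4809/4879 * 0.275637 = 0.271683
theta2 = arcsin(0.271683) = 15.7644 degrees

15.7644


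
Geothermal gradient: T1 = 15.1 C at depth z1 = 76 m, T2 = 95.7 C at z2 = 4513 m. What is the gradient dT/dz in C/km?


dT = 95.7 - 15.1 = 80.6 C
dz = 4513 - 76 = 4437 m
gradient = dT/dz * 1000 = 80.6/4437 * 1000 = 18.1654 C/km

18.1654


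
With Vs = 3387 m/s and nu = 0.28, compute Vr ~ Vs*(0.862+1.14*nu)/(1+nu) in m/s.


Numerator factor = 0.862 + 1.14*0.28 = 1.1812
Denominator = 1 + 0.28 = 1.28
Vr = 3387 * 1.1812 / 1.28 = 3125.57 m/s

3125.57


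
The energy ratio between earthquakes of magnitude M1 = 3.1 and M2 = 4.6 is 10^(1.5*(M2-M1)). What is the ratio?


M2 - M1 = 4.6 - 3.1 = 1.5
1.5 * 1.5 = 2.25
ratio = 10^2.25 = 177.83

177.83


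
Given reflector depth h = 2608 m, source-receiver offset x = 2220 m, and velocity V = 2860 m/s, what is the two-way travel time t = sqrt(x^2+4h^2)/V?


x^2 + 4h^2 = 2220^2 + 4*2608^2 = 4928400 + 27206656 = 32135056
sqrt(32135056) = 5668.7791
t = 5668.7791 / 2860 = 1.9821 s

1.9821


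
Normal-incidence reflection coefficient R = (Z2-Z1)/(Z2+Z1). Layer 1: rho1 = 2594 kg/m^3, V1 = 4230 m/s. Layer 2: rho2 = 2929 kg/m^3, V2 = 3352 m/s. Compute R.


Z1 = 2594 * 4230 = 10972620
Z2 = 2929 * 3352 = 9818008
R = (9818008 - 10972620) / (9818008 + 10972620) = -1154612 / 20790628 = -0.0555

-0.0555


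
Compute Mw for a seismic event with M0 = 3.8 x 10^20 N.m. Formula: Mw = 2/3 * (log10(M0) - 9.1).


log10(M0) = log10(3.8 x 10^20) = 20.5798
Mw = 2/3 * (20.5798 - 9.1)
= 2/3 * 11.4798
= 7.65

7.65


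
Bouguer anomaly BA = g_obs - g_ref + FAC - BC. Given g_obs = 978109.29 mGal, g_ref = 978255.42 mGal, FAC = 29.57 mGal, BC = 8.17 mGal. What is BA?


BA = g_obs - g_ref + FAC - BC
= 978109.29 - 978255.42 + 29.57 - 8.17
= -124.73 mGal

-124.73


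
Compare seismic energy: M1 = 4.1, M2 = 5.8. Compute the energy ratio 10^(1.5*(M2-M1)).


M2 - M1 = 5.8 - 4.1 = 1.7
1.5 * 1.7 = 2.55
ratio = 10^2.55 = 354.81

354.81


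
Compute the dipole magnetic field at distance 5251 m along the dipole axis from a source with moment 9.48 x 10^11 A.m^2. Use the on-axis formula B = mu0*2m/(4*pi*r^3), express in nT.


m = 9.48 x 10^11 = 948000000000 A.m^2
2m = 1896000000000 A.m^2
r^3 = 5251^3 = 144785828251
B = (4pi*10^-7) * 1896000000000 / (4*pi * 144785828251) * 1e9
= 2382583.868482 / 1819432377509.02 * 1e9
= 1309.5204 nT

1309.5204


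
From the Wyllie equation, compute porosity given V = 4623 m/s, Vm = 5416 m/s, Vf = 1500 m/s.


1/V - 1/Vm = 1/4623 - 1/5416 = 3.167e-05
1/Vf - 1/Vm = 1/1500 - 1/5416 = 0.00048203
phi = 3.167e-05 / 0.00048203 = 0.0657

0.0657


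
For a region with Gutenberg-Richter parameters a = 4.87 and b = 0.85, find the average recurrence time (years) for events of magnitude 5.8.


log10(N) = 4.87 - 0.85*5.8 = -0.06
N = 10^-0.06 = 0.870964
T = 1/N = 1/0.870964 = 1.1482 years

1.1482


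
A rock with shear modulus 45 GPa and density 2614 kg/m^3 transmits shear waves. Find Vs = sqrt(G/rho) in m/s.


Convert G to Pa: G = 45e9 Pa
Compute G/rho = 45e9 / 2614 = 17214996.1744
Vs = sqrt(17214996.1744) = 4149.1 m/s

4149.1


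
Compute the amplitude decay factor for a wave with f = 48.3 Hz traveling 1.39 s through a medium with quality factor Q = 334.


pi*f*t/Q = pi*48.3*1.39/334 = 0.631488
A/A0 = exp(-0.631488) = 0.5318

0.5318


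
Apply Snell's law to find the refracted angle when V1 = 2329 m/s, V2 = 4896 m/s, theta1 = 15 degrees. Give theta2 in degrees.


sin(theta1) = sin(15 deg) = 0.258819
sin(theta2) = V2/V1 * sin(theta1) = 4896/2329 * 0.258819 = 0.544087
theta2 = arcsin(0.544087) = 32.9623 degrees

32.9623


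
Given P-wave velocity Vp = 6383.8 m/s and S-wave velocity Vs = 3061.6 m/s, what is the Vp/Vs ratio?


Vp/Vs = 6383.8 / 3061.6
= 2.0851

2.0851


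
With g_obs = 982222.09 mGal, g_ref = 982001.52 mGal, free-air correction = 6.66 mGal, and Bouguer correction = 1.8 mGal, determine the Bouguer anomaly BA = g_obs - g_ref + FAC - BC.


BA = g_obs - g_ref + FAC - BC
= 982222.09 - 982001.52 + 6.66 - 1.8
= 225.43 mGal

225.43


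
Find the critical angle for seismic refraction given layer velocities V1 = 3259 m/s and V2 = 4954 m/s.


V1/V2 = 3259/4954 = 0.657852
theta_c = arcsin(0.657852) = 41.1363 degrees

41.1363


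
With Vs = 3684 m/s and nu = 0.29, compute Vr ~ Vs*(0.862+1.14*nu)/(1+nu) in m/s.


Numerator factor = 0.862 + 1.14*0.29 = 1.1926
Denominator = 1 + 0.29 = 1.29
Vr = 3684 * 1.1926 / 1.29 = 3405.84 m/s

3405.84


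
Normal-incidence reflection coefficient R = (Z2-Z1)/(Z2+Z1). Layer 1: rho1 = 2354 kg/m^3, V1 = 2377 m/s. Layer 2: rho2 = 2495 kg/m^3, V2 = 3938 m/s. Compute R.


Z1 = 2354 * 2377 = 5595458
Z2 = 2495 * 3938 = 9825310
R = (9825310 - 5595458) / (9825310 + 5595458) = 4229852 / 15420768 = 0.2743

0.2743


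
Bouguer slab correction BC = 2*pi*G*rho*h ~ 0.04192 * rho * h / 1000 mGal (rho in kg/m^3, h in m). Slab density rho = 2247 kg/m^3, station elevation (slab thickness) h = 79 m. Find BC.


BC = 0.04192 * rho * h / 1000
= 0.04192 * 2247 * 79 / 1000
= 7.4413 mGal

7.4413


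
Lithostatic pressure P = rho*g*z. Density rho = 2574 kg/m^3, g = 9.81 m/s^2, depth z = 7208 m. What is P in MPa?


P = rho * g * z / 1e6
= 2574 * 9.81 * 7208 / 1e6
= 182008775.52 / 1e6
= 182.0088 MPa

182.0088


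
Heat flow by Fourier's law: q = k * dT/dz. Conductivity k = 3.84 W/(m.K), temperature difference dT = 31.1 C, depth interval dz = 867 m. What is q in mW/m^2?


q = k * dT / dz * 1000
= 3.84 * 31.1 / 867 * 1000
= 0.137744 * 1000
= 137.7439 mW/m^2

137.7439


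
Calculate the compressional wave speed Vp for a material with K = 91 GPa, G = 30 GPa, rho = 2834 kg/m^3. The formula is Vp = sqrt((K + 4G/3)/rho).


First compute the effective modulus:
K + 4G/3 = 91e9 + 4*30e9/3 = 131000000000.0 Pa
Then divide by density:
131000000000.0 / 2834 = 46224417.7841 Pa/(kg/m^3)
Take the square root:
Vp = sqrt(46224417.7841) = 6798.85 m/s

6798.85


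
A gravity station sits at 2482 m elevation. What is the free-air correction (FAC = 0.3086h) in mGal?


FAC = 0.3086 * h
= 0.3086 * 2482
= 765.9452 mGal

765.9452


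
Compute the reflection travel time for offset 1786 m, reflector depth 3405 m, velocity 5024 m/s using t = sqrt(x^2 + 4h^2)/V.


x^2 + 4h^2 = 1786^2 + 4*3405^2 = 3189796 + 46376100 = 49565896
sqrt(49565896) = 7040.3051
t = 7040.3051 / 5024 = 1.4013 s

1.4013


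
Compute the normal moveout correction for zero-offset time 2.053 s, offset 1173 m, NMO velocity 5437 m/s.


x/Vnmo = 1173/5437 = 0.215744
(x/Vnmo)^2 = 0.046545
t0^2 = 4.214809
sqrt(4.214809 + 0.046545) = 2.064305
dt = 2.064305 - 2.053 = 0.011305

0.011305


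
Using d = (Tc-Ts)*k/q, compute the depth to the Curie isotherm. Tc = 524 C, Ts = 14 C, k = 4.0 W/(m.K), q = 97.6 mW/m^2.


T_Curie - T_surf = 524 - 14 = 510 C
Convert q to W/m^2: 97.6 mW/m^2 = 0.0976 W/m^2
d = 510 * 4.0 / 0.0976 = 20901.64 m

20901.64


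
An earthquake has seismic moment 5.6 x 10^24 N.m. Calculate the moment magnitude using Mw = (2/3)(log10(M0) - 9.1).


log10(M0) = log10(5.6 x 10^24) = 24.7482
Mw = 2/3 * (24.7482 - 9.1)
= 2/3 * 15.6482
= 10.43

10.43


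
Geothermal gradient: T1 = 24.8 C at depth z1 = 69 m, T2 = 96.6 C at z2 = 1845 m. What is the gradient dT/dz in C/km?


dT = 96.6 - 24.8 = 71.8 C
dz = 1845 - 69 = 1776 m
gradient = dT/dz * 1000 = 71.8/1776 * 1000 = 40.4279 C/km

40.4279


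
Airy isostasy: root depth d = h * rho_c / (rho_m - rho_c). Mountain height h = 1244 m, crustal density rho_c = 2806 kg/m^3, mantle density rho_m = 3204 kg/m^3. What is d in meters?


rho_m - rho_c = 3204 - 2806 = 398
d = 1244 * 2806 / 398
= 3490664 / 398
= 8770.51 m

8770.51


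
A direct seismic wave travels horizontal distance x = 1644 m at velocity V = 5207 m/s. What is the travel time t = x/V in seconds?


t = x / V
= 1644 / 5207
= 0.3157 s

0.3157


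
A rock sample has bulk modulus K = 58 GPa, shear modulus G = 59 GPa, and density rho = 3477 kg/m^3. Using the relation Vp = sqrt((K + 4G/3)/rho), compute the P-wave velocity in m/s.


First compute the effective modulus:
K + 4G/3 = 58e9 + 4*59e9/3 = 136666666666.67 Pa
Then divide by density:
136666666666.67 / 3477 = 39305915.0609 Pa/(kg/m^3)
Take the square root:
Vp = sqrt(39305915.0609) = 6269.44 m/s

6269.44


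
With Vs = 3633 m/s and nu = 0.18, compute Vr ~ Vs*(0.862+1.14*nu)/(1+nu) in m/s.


Numerator factor = 0.862 + 1.14*0.18 = 1.0672
Denominator = 1 + 0.18 = 1.18
Vr = 3633 * 1.0672 / 1.18 = 3285.71 m/s

3285.71


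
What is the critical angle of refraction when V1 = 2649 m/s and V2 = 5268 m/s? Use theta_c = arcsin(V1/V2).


V1/V2 = 2649/5268 = 0.502847
theta_c = arcsin(0.502847) = 30.1886 degrees

30.1886


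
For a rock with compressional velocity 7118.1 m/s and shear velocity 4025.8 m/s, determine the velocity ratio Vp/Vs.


Vp/Vs = 7118.1 / 4025.8
= 1.7681

1.7681


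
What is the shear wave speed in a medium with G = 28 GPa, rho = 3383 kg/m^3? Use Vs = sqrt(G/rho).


Convert G to Pa: G = 28e9 Pa
Compute G/rho = 28e9 / 3383 = 8276677.5052
Vs = sqrt(8276677.5052) = 2876.92 m/s

2876.92


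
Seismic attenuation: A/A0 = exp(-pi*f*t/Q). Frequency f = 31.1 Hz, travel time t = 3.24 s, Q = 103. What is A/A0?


pi*f*t/Q = pi*31.1*3.24/103 = 3.073393
A/A0 = exp(-3.073393) = 0.046264

0.046264


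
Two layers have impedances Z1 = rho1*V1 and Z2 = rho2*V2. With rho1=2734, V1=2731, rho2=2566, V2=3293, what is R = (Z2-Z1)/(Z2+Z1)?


Z1 = 2734 * 2731 = 7466554
Z2 = 2566 * 3293 = 8449838
R = (8449838 - 7466554) / (8449838 + 7466554) = 983284 / 15916392 = 0.0618

0.0618


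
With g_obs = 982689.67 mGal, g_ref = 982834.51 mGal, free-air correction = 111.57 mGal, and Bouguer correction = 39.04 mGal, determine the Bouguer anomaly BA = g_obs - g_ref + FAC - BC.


BA = g_obs - g_ref + FAC - BC
= 982689.67 - 982834.51 + 111.57 - 39.04
= -72.31 mGal

-72.31


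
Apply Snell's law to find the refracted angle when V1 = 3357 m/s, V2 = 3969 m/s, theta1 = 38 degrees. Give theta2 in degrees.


sin(theta1) = sin(38 deg) = 0.615661
sin(theta2) = V2/V1 * sin(theta1) = 3969/3357 * 0.615661 = 0.7279
theta2 = arcsin(0.7279) = 46.7106 degrees

46.7106


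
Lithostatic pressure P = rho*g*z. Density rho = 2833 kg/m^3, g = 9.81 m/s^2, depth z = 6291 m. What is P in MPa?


P = rho * g * z / 1e6
= 2833 * 9.81 * 6291 / 1e6
= 174837773.43 / 1e6
= 174.8378 MPa

174.8378


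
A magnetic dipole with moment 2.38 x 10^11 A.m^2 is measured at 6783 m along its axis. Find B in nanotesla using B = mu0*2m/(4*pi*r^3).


m = 2.38 x 10^11 = 238000000000 A.m^2
2m = 476000000000 A.m^2
r^3 = 6783^3 = 312079650687
B = (4pi*10^-7) * 476000000000 / (4*pi * 312079650687) * 1e9
= 598159.241243 / 3921708551732.59 * 1e9
= 152.5252 nT

152.5252


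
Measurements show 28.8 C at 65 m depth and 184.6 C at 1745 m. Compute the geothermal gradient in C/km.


dT = 184.6 - 28.8 = 155.8 C
dz = 1745 - 65 = 1680 m
gradient = dT/dz * 1000 = 155.8/1680 * 1000 = 92.7381 C/km

92.7381


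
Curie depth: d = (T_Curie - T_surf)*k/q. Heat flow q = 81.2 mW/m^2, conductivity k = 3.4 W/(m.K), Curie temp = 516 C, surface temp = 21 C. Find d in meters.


T_Curie - T_surf = 516 - 21 = 495 C
Convert q to W/m^2: 81.2 mW/m^2 = 0.0812 W/m^2
d = 495 * 3.4 / 0.0812 = 20726.6 m

20726.6


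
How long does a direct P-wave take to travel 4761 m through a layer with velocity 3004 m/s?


t = x / V
= 4761 / 3004
= 1.5849 s

1.5849


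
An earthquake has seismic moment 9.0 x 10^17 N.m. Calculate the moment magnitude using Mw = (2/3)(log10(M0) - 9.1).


log10(M0) = log10(9.0 x 10^17) = 17.9542
Mw = 2/3 * (17.9542 - 9.1)
= 2/3 * 8.8542
= 5.9

5.9


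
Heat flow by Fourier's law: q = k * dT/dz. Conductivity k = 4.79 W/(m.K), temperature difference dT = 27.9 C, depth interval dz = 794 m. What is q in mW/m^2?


q = k * dT / dz * 1000
= 4.79 * 27.9 / 794 * 1000
= 0.168314 * 1000
= 168.3136 mW/m^2

168.3136


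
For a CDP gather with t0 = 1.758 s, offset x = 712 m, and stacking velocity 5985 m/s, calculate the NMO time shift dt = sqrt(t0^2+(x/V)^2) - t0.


x/Vnmo = 712/5985 = 0.118964
(x/Vnmo)^2 = 0.014152
t0^2 = 3.090564
sqrt(3.090564 + 0.014152) = 1.762021
dt = 1.762021 - 1.758 = 0.004021

0.004021


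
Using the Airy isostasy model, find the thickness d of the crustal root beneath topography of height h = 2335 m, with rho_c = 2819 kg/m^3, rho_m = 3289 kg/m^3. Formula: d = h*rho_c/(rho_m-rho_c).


rho_m - rho_c = 3289 - 2819 = 470
d = 2335 * 2819 / 470
= 6582365 / 470
= 14005.03 m

14005.03


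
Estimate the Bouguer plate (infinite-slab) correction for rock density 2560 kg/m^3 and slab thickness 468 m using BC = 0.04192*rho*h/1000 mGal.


BC = 0.04192 * rho * h / 1000
= 0.04192 * 2560 * 468 / 1000
= 50.2235 mGal

50.2235


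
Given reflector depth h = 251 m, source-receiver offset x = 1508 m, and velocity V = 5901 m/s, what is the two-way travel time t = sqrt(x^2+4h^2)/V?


x^2 + 4h^2 = 1508^2 + 4*251^2 = 2274064 + 252004 = 2526068
sqrt(2526068) = 1589.3609
t = 1589.3609 / 5901 = 0.2693 s

0.2693


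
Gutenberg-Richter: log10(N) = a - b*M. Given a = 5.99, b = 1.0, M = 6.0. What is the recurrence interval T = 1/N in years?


log10(N) = 5.99 - 1.0*6.0 = -0.01
N = 10^-0.01 = 0.977237
T = 1/N = 1/0.977237 = 1.0233 years

1.0233


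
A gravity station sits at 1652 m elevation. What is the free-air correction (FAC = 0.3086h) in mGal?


FAC = 0.3086 * h
= 0.3086 * 1652
= 509.8072 mGal

509.8072


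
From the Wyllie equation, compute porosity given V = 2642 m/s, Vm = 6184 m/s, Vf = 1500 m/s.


1/V - 1/Vm = 1/2642 - 1/6184 = 0.00021679
1/Vf - 1/Vm = 1/1500 - 1/6184 = 0.00050496
phi = 0.00021679 / 0.00050496 = 0.4293

0.4293


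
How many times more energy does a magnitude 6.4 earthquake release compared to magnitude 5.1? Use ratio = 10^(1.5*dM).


M2 - M1 = 6.4 - 5.1 = 1.3
1.5 * 1.3 = 1.95
ratio = 10^1.95 = 89.13

89.13


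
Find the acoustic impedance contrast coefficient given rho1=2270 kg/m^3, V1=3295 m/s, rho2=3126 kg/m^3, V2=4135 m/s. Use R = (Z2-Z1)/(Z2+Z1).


Z1 = 2270 * 3295 = 7479650
Z2 = 3126 * 4135 = 12926010
R = (12926010 - 7479650) / (12926010 + 7479650) = 5446360 / 20405660 = 0.2669

0.2669


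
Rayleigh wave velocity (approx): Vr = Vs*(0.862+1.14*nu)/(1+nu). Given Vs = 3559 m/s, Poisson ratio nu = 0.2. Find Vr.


Numerator factor = 0.862 + 1.14*0.2 = 1.09
Denominator = 1 + 0.2 = 1.2
Vr = 3559 * 1.09 / 1.2 = 3232.76 m/s

3232.76


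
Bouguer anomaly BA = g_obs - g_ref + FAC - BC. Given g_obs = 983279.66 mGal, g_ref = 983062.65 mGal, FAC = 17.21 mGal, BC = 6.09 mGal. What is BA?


BA = g_obs - g_ref + FAC - BC
= 983279.66 - 983062.65 + 17.21 - 6.09
= 228.13 mGal

228.13


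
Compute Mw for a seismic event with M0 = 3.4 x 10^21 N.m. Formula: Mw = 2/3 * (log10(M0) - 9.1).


log10(M0) = log10(3.4 x 10^21) = 21.5315
Mw = 2/3 * (21.5315 - 9.1)
= 2/3 * 12.4315
= 8.29

8.29


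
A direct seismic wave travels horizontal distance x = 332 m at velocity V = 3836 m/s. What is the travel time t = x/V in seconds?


t = x / V
= 332 / 3836
= 0.0865 s

0.0865


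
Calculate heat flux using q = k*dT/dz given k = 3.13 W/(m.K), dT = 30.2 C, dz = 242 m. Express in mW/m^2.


q = k * dT / dz * 1000
= 3.13 * 30.2 / 242 * 1000
= 0.390603 * 1000
= 390.6033 mW/m^2

390.6033


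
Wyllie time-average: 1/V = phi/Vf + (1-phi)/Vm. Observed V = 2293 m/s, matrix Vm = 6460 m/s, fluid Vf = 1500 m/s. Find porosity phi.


1/V - 1/Vm = 1/2293 - 1/6460 = 0.00028131
1/Vf - 1/Vm = 1/1500 - 1/6460 = 0.00051187
phi = 0.00028131 / 0.00051187 = 0.5496

0.5496


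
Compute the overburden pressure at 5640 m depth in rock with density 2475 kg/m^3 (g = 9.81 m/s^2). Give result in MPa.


P = rho * g * z / 1e6
= 2475 * 9.81 * 5640 / 1e6
= 136937790.0 / 1e6
= 136.9378 MPa

136.9378


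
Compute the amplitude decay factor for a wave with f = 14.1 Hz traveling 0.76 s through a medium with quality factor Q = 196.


pi*f*t/Q = pi*14.1*0.76/196 = 0.171762
A/A0 = exp(-0.171762) = 0.84218

0.84218


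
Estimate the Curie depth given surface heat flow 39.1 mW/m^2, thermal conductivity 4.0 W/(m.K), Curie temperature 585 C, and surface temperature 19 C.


T_Curie - T_surf = 585 - 19 = 566 C
Convert q to W/m^2: 39.1 mW/m^2 = 0.0391 W/m^2
d = 566 * 4.0 / 0.0391 = 57902.81 m

57902.81


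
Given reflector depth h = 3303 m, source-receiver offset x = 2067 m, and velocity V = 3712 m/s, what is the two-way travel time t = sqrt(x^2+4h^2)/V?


x^2 + 4h^2 = 2067^2 + 4*3303^2 = 4272489 + 43639236 = 47911725
sqrt(47911725) = 6921.8296
t = 6921.8296 / 3712 = 1.8647 s

1.8647


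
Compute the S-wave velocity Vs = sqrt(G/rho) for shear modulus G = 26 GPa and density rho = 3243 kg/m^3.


Convert G to Pa: G = 26e9 Pa
Compute G/rho = 26e9 / 3243 = 8017267.9618
Vs = sqrt(8017267.9618) = 2831.48 m/s

2831.48


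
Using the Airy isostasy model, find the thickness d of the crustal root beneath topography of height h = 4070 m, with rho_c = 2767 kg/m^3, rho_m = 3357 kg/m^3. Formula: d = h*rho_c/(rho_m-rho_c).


rho_m - rho_c = 3357 - 2767 = 590
d = 4070 * 2767 / 590
= 11261690 / 590
= 19087.61 m

19087.61


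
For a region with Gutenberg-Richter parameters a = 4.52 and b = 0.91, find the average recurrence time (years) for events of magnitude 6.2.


log10(N) = 4.52 - 0.91*6.2 = -1.122
N = 10^-1.122 = 0.075509
T = 1/N = 1/0.075509 = 13.2434 years

13.2434


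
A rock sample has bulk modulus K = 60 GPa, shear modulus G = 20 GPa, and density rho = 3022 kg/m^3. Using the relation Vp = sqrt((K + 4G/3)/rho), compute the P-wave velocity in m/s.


First compute the effective modulus:
K + 4G/3 = 60e9 + 4*20e9/3 = 86666666666.67 Pa
Then divide by density:
86666666666.67 / 3022 = 28678579.3073 Pa/(kg/m^3)
Take the square root:
Vp = sqrt(28678579.3073) = 5355.24 m/s

5355.24


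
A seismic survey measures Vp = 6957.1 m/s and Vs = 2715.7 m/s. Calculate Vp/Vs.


Vp/Vs = 6957.1 / 2715.7
= 2.5618

2.5618


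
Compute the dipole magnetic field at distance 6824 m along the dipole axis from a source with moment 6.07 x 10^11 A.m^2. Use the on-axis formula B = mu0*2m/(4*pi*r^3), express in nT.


m = 6.07 x 10^11 = 607000000000 A.m^2
2m = 1214000000000 A.m^2
r^3 = 6824^3 = 317773044224
B = (4pi*10^-7) * 1214000000000 / (4*pi * 317773044224) * 1e9
= 1525557.392583 / 3993253844971.93 * 1e9
= 382.0337 nT

382.0337


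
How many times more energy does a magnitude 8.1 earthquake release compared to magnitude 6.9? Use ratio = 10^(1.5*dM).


M2 - M1 = 8.1 - 6.9 = 1.2
1.5 * 1.2 = 1.8
ratio = 10^1.8 = 63.1

63.1


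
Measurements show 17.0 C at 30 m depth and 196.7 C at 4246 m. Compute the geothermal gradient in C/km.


dT = 196.7 - 17.0 = 179.7 C
dz = 4246 - 30 = 4216 m
gradient = dT/dz * 1000 = 179.7/4216 * 1000 = 42.6233 C/km

42.6233


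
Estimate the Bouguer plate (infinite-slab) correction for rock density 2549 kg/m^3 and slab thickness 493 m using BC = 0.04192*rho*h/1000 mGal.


BC = 0.04192 * rho * h / 1000
= 0.04192 * 2549 * 493 / 1000
= 52.6791 mGal

52.6791


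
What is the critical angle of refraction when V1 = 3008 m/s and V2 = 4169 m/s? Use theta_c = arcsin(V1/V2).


V1/V2 = 3008/4169 = 0.721516
theta_c = arcsin(0.721516) = 46.1798 degrees

46.1798


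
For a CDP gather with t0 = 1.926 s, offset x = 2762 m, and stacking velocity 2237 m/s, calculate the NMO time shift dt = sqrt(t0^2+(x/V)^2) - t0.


x/Vnmo = 2762/2237 = 1.234689
(x/Vnmo)^2 = 1.524458
t0^2 = 3.709476
sqrt(3.709476 + 1.524458) = 2.287779
dt = 2.287779 - 1.926 = 0.361779

0.361779


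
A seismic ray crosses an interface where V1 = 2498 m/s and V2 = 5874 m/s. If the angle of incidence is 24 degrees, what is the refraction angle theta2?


sin(theta1) = sin(24 deg) = 0.406737
sin(theta2) = V2/V1 * sin(theta1) = 5874/2498 * 0.406737 = 0.956434
theta2 = arcsin(0.956434) = 73.0253 degrees

73.0253


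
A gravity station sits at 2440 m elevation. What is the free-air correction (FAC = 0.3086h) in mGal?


FAC = 0.3086 * h
= 0.3086 * 2440
= 752.984 mGal

752.984


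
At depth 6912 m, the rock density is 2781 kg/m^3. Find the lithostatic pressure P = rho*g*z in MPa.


P = rho * g * z / 1e6
= 2781 * 9.81 * 6912 / 1e6
= 188570488.32 / 1e6
= 188.5705 MPa

188.5705


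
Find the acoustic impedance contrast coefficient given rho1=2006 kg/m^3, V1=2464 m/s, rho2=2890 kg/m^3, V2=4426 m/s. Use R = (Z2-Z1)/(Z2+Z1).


Z1 = 2006 * 2464 = 4942784
Z2 = 2890 * 4426 = 12791140
R = (12791140 - 4942784) / (12791140 + 4942784) = 7848356 / 17733924 = 0.4426

0.4426


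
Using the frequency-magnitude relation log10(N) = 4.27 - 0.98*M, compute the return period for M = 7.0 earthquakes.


log10(N) = 4.27 - 0.98*7.0 = -2.59
N = 10^-2.59 = 0.00257
T = 1/N = 1/0.00257 = 389.0451 years

389.0451


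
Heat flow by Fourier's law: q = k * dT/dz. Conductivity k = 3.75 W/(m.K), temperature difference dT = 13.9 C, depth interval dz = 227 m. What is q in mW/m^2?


q = k * dT / dz * 1000
= 3.75 * 13.9 / 227 * 1000
= 0.229626 * 1000
= 229.6256 mW/m^2

229.6256


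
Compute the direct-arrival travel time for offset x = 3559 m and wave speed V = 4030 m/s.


t = x / V
= 3559 / 4030
= 0.8831 s

0.8831


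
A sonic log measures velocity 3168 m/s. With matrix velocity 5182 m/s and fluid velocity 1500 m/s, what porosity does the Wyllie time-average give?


1/V - 1/Vm = 1/3168 - 1/5182 = 0.00012268
1/Vf - 1/Vm = 1/1500 - 1/5182 = 0.00047369
phi = 0.00012268 / 0.00047369 = 0.259

0.259


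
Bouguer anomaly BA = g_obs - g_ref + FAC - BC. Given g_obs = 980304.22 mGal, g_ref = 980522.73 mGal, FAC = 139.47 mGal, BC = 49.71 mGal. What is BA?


BA = g_obs - g_ref + FAC - BC
= 980304.22 - 980522.73 + 139.47 - 49.71
= -128.75 mGal

-128.75


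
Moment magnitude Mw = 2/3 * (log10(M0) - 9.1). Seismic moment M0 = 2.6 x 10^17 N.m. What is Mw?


log10(M0) = log10(2.6 x 10^17) = 17.415
Mw = 2/3 * (17.415 - 9.1)
= 2/3 * 8.315
= 5.54

5.54


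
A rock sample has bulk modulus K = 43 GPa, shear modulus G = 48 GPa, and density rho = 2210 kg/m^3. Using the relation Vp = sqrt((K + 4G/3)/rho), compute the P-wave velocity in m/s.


First compute the effective modulus:
K + 4G/3 = 43e9 + 4*48e9/3 = 107000000000.0 Pa
Then divide by density:
107000000000.0 / 2210 = 48416289.5928 Pa/(kg/m^3)
Take the square root:
Vp = sqrt(48416289.5928) = 6958.18 m/s

6958.18


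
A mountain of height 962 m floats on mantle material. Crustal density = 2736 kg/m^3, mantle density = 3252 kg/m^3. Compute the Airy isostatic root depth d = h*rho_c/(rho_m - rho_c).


rho_m - rho_c = 3252 - 2736 = 516
d = 962 * 2736 / 516
= 2632032 / 516
= 5100.84 m

5100.84


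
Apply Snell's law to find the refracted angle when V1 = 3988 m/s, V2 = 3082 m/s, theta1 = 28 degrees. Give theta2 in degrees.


sin(theta1) = sin(28 deg) = 0.469472
sin(theta2) = V2/V1 * sin(theta1) = 3082/3988 * 0.469472 = 0.362816
theta2 = arcsin(0.362816) = 21.2733 degrees

21.2733


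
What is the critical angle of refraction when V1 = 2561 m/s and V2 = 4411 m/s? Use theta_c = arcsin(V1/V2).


V1/V2 = 2561/4411 = 0.580594
theta_c = arcsin(0.580594) = 35.4923 degrees

35.4923


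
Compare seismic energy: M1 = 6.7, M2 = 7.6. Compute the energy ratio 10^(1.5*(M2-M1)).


M2 - M1 = 7.6 - 6.7 = 0.9
1.5 * 0.9 = 1.35
ratio = 10^1.35 = 22.39

22.39


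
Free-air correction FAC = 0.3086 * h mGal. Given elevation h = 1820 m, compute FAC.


FAC = 0.3086 * h
= 0.3086 * 1820
= 561.652 mGal

561.652


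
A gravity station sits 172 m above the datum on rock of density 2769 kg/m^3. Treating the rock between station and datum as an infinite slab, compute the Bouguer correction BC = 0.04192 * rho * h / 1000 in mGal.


BC = 0.04192 * rho * h / 1000
= 0.04192 * 2769 * 172 / 1000
= 19.9652 mGal

19.9652


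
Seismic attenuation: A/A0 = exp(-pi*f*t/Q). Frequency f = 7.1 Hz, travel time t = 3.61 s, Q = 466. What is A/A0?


pi*f*t/Q = pi*7.1*3.61/466 = 0.172794
A/A0 = exp(-0.172794) = 0.841311

0.841311


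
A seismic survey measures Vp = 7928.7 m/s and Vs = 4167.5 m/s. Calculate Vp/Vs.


Vp/Vs = 7928.7 / 4167.5
= 1.9025

1.9025


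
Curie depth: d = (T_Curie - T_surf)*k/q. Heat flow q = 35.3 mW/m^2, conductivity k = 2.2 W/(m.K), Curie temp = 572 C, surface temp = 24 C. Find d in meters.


T_Curie - T_surf = 572 - 24 = 548 C
Convert q to W/m^2: 35.3 mW/m^2 = 0.0353 W/m^2
d = 548 * 2.2 / 0.0353 = 34152.97 m

34152.97


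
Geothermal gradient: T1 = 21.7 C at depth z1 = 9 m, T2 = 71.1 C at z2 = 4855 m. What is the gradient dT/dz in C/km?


dT = 71.1 - 21.7 = 49.4 C
dz = 4855 - 9 = 4846 m
gradient = dT/dz * 1000 = 49.4/4846 * 1000 = 10.194 C/km

10.194


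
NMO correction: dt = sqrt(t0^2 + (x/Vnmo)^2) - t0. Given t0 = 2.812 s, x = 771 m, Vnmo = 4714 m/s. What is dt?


x/Vnmo = 771/4714 = 0.163555
(x/Vnmo)^2 = 0.02675
t0^2 = 7.907344
sqrt(7.907344 + 0.02675) = 2.816752
dt = 2.816752 - 2.812 = 0.004752

0.004752


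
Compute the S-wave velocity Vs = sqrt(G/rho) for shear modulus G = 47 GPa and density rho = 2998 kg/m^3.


Convert G to Pa: G = 47e9 Pa
Compute G/rho = 47e9 / 2998 = 15677118.0787
Vs = sqrt(15677118.0787) = 3959.43 m/s

3959.43


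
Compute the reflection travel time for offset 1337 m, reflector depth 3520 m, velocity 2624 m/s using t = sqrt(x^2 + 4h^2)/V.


x^2 + 4h^2 = 1337^2 + 4*3520^2 = 1787569 + 49561600 = 51349169
sqrt(51349169) = 7165.8334
t = 7165.8334 / 2624 = 2.7309 s

2.7309


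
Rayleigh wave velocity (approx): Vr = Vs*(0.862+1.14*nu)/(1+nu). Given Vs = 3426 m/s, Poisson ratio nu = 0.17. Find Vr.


Numerator factor = 0.862 + 1.14*0.17 = 1.0558
Denominator = 1 + 0.17 = 1.17
Vr = 3426 * 1.0558 / 1.17 = 3091.6 m/s

3091.6


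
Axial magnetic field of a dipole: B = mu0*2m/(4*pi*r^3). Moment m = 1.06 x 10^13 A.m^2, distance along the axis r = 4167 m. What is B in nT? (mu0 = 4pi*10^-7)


m = 1.06 x 10^13 = 10600000000000 A.m^2
2m = 21200000000000 A.m^2
r^3 = 4167^3 = 72355325463
B = (4pi*10^-7) * 21200000000000 / (4*pi * 72355325463) * 1e9
= 26640705.702441 / 909243835690.64 * 1e9
= 29299.8475 nT

29299.8475


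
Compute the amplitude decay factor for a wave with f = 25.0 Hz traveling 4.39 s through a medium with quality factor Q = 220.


pi*f*t/Q = pi*25.0*4.39/220 = 1.567226
A/A0 = exp(-1.567226) = 0.208623

0.208623


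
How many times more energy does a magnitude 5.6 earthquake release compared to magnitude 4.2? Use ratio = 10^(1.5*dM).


M2 - M1 = 5.6 - 4.2 = 1.4
1.5 * 1.4 = 2.1
ratio = 10^2.1 = 125.89

125.89


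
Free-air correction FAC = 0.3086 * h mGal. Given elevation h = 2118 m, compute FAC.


FAC = 0.3086 * h
= 0.3086 * 2118
= 653.6148 mGal

653.6148


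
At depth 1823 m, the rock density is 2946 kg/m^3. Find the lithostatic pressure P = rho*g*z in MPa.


P = rho * g * z / 1e6
= 2946 * 9.81 * 1823 / 1e6
= 52685173.98 / 1e6
= 52.6852 MPa

52.6852


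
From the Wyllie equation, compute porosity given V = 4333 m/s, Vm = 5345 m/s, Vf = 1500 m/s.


1/V - 1/Vm = 1/4333 - 1/5345 = 4.37e-05
1/Vf - 1/Vm = 1/1500 - 1/5345 = 0.00047958
phi = 4.37e-05 / 0.00047958 = 0.0911

0.0911


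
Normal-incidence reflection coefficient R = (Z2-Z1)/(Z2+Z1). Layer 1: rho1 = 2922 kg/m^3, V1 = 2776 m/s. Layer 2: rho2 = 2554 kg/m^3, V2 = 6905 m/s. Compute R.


Z1 = 2922 * 2776 = 8111472
Z2 = 2554 * 6905 = 17635370
R = (17635370 - 8111472) / (17635370 + 8111472) = 9523898 / 25746842 = 0.3699

0.3699


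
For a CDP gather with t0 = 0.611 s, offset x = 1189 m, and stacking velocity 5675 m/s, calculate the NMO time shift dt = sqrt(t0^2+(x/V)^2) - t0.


x/Vnmo = 1189/5675 = 0.209515
(x/Vnmo)^2 = 0.043897
t0^2 = 0.373321
sqrt(0.373321 + 0.043897) = 0.645924
dt = 0.645924 - 0.611 = 0.034924

0.034924


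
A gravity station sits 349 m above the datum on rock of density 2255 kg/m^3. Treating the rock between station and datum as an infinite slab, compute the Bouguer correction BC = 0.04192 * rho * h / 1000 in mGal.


BC = 0.04192 * rho * h / 1000
= 0.04192 * 2255 * 349 / 1000
= 32.9908 mGal

32.9908


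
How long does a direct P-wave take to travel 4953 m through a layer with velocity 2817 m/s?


t = x / V
= 4953 / 2817
= 1.7583 s

1.7583


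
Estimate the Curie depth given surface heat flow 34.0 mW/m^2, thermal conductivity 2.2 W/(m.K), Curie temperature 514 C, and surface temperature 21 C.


T_Curie - T_surf = 514 - 21 = 493 C
Convert q to W/m^2: 34.0 mW/m^2 = 0.034 W/m^2
d = 493 * 2.2 / 0.034 = 31900.0 m

31900.0


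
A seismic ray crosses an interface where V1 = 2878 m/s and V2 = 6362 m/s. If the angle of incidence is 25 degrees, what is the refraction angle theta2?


sin(theta1) = sin(25 deg) = 0.422618
sin(theta2) = V2/V1 * sin(theta1) = 6362/2878 * 0.422618 = 0.934224
theta2 = arcsin(0.934224) = 69.1032 degrees

69.1032


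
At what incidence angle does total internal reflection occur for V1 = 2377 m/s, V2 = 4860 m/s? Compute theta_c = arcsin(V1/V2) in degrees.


V1/V2 = 2377/4860 = 0.489095
theta_c = arcsin(0.489095) = 29.2811 degrees

29.2811


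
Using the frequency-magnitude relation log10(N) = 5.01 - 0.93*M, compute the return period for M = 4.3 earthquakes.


log10(N) = 5.01 - 0.93*4.3 = 1.011
N = 10^1.011 = 10.256519
T = 1/N = 1/10.256519 = 0.0975 years

0.0975


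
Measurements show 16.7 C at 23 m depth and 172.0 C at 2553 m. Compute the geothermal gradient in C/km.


dT = 172.0 - 16.7 = 155.3 C
dz = 2553 - 23 = 2530 m
gradient = dT/dz * 1000 = 155.3/2530 * 1000 = 61.3834 C/km

61.3834
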